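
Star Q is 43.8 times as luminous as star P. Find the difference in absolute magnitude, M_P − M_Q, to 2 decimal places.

M_P − M_Q ≈ 4.10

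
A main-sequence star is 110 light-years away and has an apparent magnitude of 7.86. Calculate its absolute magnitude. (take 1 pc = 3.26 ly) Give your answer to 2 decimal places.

M ≈ 5.22

d = 110 ly / 3.26 = 33.74 pc
5 log₁₀(d/10 pc) = 5 log₁₀(33.74) − 5 = 2.641
M = m − 5 log₁₀(d/10) = 7.86 − 2.641 = 5.219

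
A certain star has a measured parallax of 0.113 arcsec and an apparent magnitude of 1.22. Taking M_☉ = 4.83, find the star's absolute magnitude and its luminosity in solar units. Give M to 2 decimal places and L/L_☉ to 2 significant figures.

M ≈ 1.49; L/L_☉ ≈ 22

d = 1/p = 1/0.113″ = 8.850 pc
M = m − 5 log₁₀ d + 5 = 1.22 − 5·0.9469 + 5 = 1.485
M − M_☉ = 1.485 − 4.83 = -3.345
L/L_☉ = 10^(−0.4 × -3.345) = 21.77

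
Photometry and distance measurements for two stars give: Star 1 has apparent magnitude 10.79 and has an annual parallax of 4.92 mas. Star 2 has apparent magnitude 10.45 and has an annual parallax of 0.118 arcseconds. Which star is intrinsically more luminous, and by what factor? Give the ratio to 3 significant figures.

Star 1: p = 4.92 mas = 4.92×10^-3″ → d = 1/p = 203.3 pc
Star 1: M = m − 5 log₁₀ d + 5 = 10.79 − 5·2.3080 + 5 = 4.250
Star 2: d = 1/p = 1/0.118″ = 8.475 pc
Star 2: M = m − 5 log₁₀ d + 5 = 10.45 − 5·0.9281 + 5 = 10.809
ΔM = M_1 − M_2 = 4.250 − (10.809) = -6.560; smaller M is more luminous → Star 1.
L ratio = 10^(0.4 |ΔM|) = 10^2.624 = 420.6

Star 1 is more luminous, by a factor of 421.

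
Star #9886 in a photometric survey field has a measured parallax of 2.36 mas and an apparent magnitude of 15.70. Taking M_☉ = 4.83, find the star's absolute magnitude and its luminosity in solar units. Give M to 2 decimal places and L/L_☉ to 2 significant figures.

M ≈ 7.56; L/L_☉ ≈ 0.081

d = 1/p = 1000/2.36 mas = 423.7 pc
M = m − 5 log₁₀ d + 5 = 15.70 − 5·2.6271 + 5 = 7.565
M − M_☉ = 7.565 − 4.83 = 2.735
L/L_☉ = 10^(−0.4 × 2.735) = 0.08057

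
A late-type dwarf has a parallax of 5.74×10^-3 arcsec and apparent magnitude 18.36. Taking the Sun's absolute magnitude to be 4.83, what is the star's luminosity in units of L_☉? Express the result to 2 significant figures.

d = 1/p = 1/5.74×10^-3″ = 174.2 pc
M = m − 5 log₁₀ d + 5 = 18.36 − 5·2.2411 + 5 = 12.155
M − M_☉ = 12.155 − 4.83 = 7.325
L/L_☉ = 10^(−0.4 × 7.325) = 1.175×10^-3

L/L_☉ ≈ 1.2×10^-3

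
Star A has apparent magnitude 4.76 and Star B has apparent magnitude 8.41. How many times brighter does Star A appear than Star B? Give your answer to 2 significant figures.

Δm = 4.76 − (8.41) = -3.65
Flux ratio = 10^(−0.4 Δm) = 10^(−0.4 × -3.65) = 10^1.460 = 28.84

29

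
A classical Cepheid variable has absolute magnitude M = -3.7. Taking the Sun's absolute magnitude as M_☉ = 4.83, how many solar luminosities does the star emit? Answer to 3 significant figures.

L/L_☉ ≈ 2580

M − M_☉ = -3.7 − 4.83 = -8.530
L/L_☉ = 10^(−0.4 (M − M_☉)) = 10^3.412 = 2582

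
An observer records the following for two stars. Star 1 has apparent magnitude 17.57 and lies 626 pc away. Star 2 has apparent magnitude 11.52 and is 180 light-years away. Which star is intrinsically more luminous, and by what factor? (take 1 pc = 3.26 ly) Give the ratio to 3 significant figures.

Star 2 is more luminous, by a factor of 2.05.

Star 1: M = m − 5 log₁₀ d + 5 = 17.57 − 5·2.7966 + 5 = 8.587
Star 2: d = 180 ly / 3.26 = 55.21 pc
Star 2: M = m − 5 log₁₀ d + 5 = 11.52 − 5·1.7421 + 5 = 7.810
ΔM = M_1 − M_2 = 8.587 − (7.810) = 0.777; smaller M is more luminous → Star 2.
L ratio = 10^(0.4 |ΔM|) = 10^0.311 = 2.046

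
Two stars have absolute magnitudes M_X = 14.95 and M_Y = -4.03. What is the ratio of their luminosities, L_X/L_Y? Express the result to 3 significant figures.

ΔM = M_X − M_Y = 18.98
L_X/L_Y = 10^(−0.4 ΔM) = 10^-7.592 = 2.559×10^-8

L_X/L_Y ≈ 2.56×10^-8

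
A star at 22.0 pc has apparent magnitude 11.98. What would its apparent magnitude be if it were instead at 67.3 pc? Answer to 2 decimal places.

m ≈ 14.41

Flux ∝ 1/d², so Δm = 5 log₁₀(d₂/d₁) = 5 log₁₀(67.3/22.0) = 2.428
m₂ = m₁ + Δm = 11.98 + (2.428) = 14.408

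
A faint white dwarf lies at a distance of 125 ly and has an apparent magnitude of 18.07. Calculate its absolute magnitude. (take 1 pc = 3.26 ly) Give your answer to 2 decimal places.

d = 125 ly / 3.26 = 38.34 pc
5 log₁₀(d/10 pc) = 5 log₁₀(38.34) − 5 = 2.918
M = m − 5 log₁₀(d/10) = 18.07 − 2.918 = 15.152

M ≈ 15.15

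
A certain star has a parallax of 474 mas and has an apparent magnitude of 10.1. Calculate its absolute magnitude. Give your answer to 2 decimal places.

M ≈ 13.48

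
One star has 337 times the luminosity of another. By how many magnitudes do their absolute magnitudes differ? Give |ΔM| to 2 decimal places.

|ΔM| ≈ 6.32

Pogson: ΔM = −2.5 log₁₀(ratio) = −2.5 log₁₀(337) = −2.5 × 2.5276 = -6.319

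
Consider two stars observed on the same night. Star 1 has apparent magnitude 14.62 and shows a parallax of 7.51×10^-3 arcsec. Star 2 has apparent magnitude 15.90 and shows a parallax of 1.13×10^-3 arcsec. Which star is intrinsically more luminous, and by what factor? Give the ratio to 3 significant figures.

Star 2 is more luminous, by a factor of 13.6.

Star 1: d = 1/p = 1/7.51×10^-3″ = 133.2 pc
Star 1: M = m − 5 log₁₀ d + 5 = 14.62 − 5·2.1244 + 5 = 8.998
Star 2: d = 1/p = 1/1.13×10^-3″ = 885.0 pc
Star 2: M = m − 5 log₁₀ d + 5 = 15.90 − 5·2.9469 + 5 = 6.165
ΔM = M_1 − M_2 = 8.998 − (6.165) = 2.833; smaller M is more luminous → Star 2.
L ratio = 10^(0.4 |ΔM|) = 10^1.133 = 13.59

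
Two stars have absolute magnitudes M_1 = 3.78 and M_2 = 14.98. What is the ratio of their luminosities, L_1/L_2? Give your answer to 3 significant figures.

ΔM = M_1 − M_2 = -11.20
L_1/L_2 = 10^(−0.4 ΔM) = 10^4.480 = 30200

L_1/L_2 ≈ 30200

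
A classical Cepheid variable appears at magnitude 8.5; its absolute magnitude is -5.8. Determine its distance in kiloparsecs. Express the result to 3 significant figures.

d ≈ 7.24 kpc

Distance modulus: m − M = 8.5 − (-5.8) = 14.300
m − M = 5 log₁₀ d − 5
log₁₀ d = (m − M)/5 + 1 = 3.8600
d = 10^3.8600 = 7244 pc
= 7.244 kpc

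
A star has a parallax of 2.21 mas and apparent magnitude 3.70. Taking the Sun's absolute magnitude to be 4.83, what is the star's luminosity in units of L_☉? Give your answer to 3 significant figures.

L/L_☉ ≈ 5800

d = 1/p = 1000/2.21 mas = 452.5 pc
M = m − 5 log₁₀ d + 5 = 3.70 − 5·2.6556 + 5 = -4.578
M − M_☉ = -4.578 − 4.83 = -9.408
L/L_☉ = 10^(−0.4 × -9.408) = 5797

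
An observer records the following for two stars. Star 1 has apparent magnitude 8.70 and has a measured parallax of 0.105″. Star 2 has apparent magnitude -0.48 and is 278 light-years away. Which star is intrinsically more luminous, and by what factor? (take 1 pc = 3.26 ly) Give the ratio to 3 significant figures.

Star 1: d = 1/p = 1/0.105″ = 9.524 pc
Star 1: M = m − 5 log₁₀ d + 5 = 8.70 − 5·0.9788 + 5 = 8.806
Star 2: d = 278 ly / 3.26 = 85.28 pc
Star 2: M = m − 5 log₁₀ d + 5 = -0.48 − 5·1.9308 + 5 = -5.134
ΔM = M_1 − M_2 = 8.806 − (-5.134) = 13.940; smaller M is more luminous → Star 2.
L ratio = 10^(0.4 |ΔM|) = 10^5.576 = 376700

Star 2 is more luminous, by a factor of 377000.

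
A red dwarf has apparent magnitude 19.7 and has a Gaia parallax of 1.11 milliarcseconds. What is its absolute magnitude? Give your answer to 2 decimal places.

M ≈ 9.93

p = 1.11 mas = 1.11×10^-3″ → d = 1/p = 900.9 pc
5 log₁₀(d/10 pc) = 5 log₁₀(900.9) − 5 = 9.773
M = m − 5 log₁₀(d/10) = 19.7 − 9.773 = 9.927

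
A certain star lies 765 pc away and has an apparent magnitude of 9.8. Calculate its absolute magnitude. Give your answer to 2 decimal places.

M ≈ 0.38

5 log₁₀(d/10 pc) = 5 log₁₀(765.0) − 5 = 9.418
M = m − 5 log₁₀(d/10) = 9.8 − 9.418 = 0.382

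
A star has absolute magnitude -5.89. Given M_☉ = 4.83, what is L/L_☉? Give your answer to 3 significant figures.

L/L_☉ ≈ 19400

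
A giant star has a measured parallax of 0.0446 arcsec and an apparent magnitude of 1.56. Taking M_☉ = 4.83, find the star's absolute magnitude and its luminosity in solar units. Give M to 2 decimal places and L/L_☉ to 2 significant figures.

d = 1/p = 1/0.0446″ = 22.42 pc
M = m − 5 log₁₀ d + 5 = 1.56 − 5·1.3507 + 5 = -0.193
M − M_☉ = -0.193 − 4.83 = -5.023
L/L_☉ = 10^(−0.4 × -5.023) = 102.2

M ≈ -0.19; L/L_☉ ≈ 100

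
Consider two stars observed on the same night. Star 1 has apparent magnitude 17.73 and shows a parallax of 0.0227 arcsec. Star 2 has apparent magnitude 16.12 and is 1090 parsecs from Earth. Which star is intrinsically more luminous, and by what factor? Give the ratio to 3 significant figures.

Star 1: d = 1/p = 1/0.0227″ = 44.05 pc
Star 1: M = m − 5 log₁₀ d + 5 = 17.73 − 5·1.6440 + 5 = 14.510
Star 2: M = m − 5 log₁₀ d + 5 = 16.12 − 5·3.0374 + 5 = 5.933
ΔM = M_1 − M_2 = 14.510 − (5.933) = 8.577; smaller M is more luminous → Star 2.
L ratio = 10^(0.4 |ΔM|) = 10^3.431 = 2697

Star 2 is more luminous, by a factor of 2700.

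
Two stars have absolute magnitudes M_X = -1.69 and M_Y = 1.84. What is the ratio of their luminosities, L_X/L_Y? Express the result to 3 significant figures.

ΔM = M_X − M_Y = -3.53
L_X/L_Y = 10^(−0.4 ΔM) = 10^1.412 = 25.82

L_X/L_Y ≈ 25.8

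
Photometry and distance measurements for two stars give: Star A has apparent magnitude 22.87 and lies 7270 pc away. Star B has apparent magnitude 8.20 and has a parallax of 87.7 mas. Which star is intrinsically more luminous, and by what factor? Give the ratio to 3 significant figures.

Star B is more luminous, by a factor of 1.82.

Star A: M = m − 5 log₁₀ d + 5 = 22.87 − 5·3.8615 + 5 = 8.562
Star B: p = 87.7 mas = 0.0877″ → d = 1/p = 11.40 pc
Star B: M = m − 5 log₁₀ d + 5 = 8.20 − 5·1.0570 + 5 = 7.915
ΔM = M_A − M_B = 8.562 − (7.915) = 0.647; smaller M is more luminous → Star B.
L ratio = 10^(0.4 |ΔM|) = 10^0.259 = 1.815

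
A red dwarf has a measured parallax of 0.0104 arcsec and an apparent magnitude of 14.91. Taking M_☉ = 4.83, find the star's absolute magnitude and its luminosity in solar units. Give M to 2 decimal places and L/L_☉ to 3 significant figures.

d = 1/p = 1/0.0104″ = 96.15 pc
M = m − 5 log₁₀ d + 5 = 14.91 − 5·1.9830 + 5 = 9.995
M − M_☉ = 9.995 − 4.83 = 5.165
L/L_☉ = 10^(−0.4 × 5.165) = 8.589×10^-3

M ≈ 10.00; L/L_☉ ≈ 8.59×10^-3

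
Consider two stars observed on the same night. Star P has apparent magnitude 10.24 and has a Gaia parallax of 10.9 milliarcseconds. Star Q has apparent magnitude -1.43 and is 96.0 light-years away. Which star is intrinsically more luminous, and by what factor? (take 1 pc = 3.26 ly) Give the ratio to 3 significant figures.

Star Q is more luminous, by a factor of 4800.

Star P: p = 10.9 mas = 0.0109″ → d = 1/p = 91.74 pc
Star P: M = m − 5 log₁₀ d + 5 = 10.24 − 5·1.9626 + 5 = 5.427
Star Q: d = 96.0 ly / 3.26 = 29.45 pc
Star Q: M = m − 5 log₁₀ d + 5 = -1.43 − 5·1.4691 + 5 = -3.775
ΔM = M_P − M_Q = 5.427 − (-3.775) = 9.202; smaller M is more luminous → Star Q.
L ratio = 10^(0.4 |ΔM|) = 10^3.681 = 4797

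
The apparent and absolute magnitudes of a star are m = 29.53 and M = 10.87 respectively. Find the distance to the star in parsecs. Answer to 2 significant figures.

d ≈ 54000 pc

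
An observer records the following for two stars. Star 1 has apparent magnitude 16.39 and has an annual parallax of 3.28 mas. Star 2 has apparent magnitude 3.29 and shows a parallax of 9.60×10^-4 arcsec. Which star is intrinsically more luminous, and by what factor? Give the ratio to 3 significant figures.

Star 1: p = 3.28 mas = 3.28×10^-3″ → d = 1/p = 304.9 pc
Star 1: M = m − 5 log₁₀ d + 5 = 16.39 − 5·2.4841 + 5 = 8.969
Star 2: d = 1/p = 1/9.60×10^-4″ = 1042 pc
Star 2: M = m − 5 log₁₀ d + 5 = 3.29 − 5·3.0177 + 5 = -6.799
ΔM = M_1 − M_2 = 8.969 − (-6.799) = 15.768; smaller M is more luminous → Star 2.
L ratio = 10^(0.4 |ΔM|) = 10^6.307 = 2.029×10^6

Star 2 is more luminous, by a factor of 2.03×10^6.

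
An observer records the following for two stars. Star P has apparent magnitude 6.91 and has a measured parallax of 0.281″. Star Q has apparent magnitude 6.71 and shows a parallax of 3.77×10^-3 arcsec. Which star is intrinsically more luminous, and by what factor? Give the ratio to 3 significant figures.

Star P: d = 1/p = 1/0.281″ = 3.559 pc
Star P: M = m − 5 log₁₀ d + 5 = 6.91 − 5·0.5513 + 5 = 9.154
Star Q: d = 1/p = 1/3.77×10^-3″ = 265.3 pc
Star Q: M = m − 5 log₁₀ d + 5 = 6.71 − 5·2.4237 + 5 = -0.408
ΔM = M_P − M_Q = 9.154 − (-0.408) = 9.562; smaller M is more luminous → Star Q.
L ratio = 10^(0.4 |ΔM|) = 10^3.825 = 6679

Star Q is more luminous, by a factor of 6680.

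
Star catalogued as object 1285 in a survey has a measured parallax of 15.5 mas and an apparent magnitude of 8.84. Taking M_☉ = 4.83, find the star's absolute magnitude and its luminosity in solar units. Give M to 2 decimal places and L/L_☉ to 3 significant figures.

M ≈ 4.79; L/L_☉ ≈ 1.04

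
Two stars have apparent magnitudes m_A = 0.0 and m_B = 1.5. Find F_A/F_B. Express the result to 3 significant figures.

F_A/F_B ≈ 3.98

Magnitude difference = -1.5
Flux ratio = 10^(−0.4 Δm) = 10^(−0.4 × -1.5) = 10^0.600 = 3.981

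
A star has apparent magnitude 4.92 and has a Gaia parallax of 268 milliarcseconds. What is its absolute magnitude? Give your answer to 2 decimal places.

M ≈ 7.06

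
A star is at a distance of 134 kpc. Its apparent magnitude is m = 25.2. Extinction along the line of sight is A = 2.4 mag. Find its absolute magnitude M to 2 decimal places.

M ≈ 2.16

d = 134 kpc = 134000 pc
5 log₁₀(d/10 pc) = 5 log₁₀(134000) − 5 = 20.636
M = m − 5 log₁₀(d/10) − A = 25.2 − 20.636 − 2.4 = 2.164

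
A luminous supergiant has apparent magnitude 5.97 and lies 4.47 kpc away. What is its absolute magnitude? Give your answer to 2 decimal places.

d = 4.47 kpc = 4470 pc
5 log₁₀(d/10 pc) = 5 log₁₀(4470) − 5 = 13.252
M = m − 5 log₁₀(d/10) = 5.97 − 13.252 = -7.282

M ≈ -7.28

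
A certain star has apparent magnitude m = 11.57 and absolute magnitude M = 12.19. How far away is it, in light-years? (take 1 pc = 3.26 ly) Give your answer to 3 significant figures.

d ≈ 24.5 ly

μ = m − M = -0.620
m − M = 5 log₁₀ d − 5
log₁₀ d = (m − M)/5 + 1 = 0.8760
d = 10^0.8760 = 7.516 pc
= 24.50 ly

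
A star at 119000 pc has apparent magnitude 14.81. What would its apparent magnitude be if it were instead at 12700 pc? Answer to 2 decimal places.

Flux ∝ 1/d², so Δm = 5 log₁₀(d₂/d₁) = 5 log₁₀(12700/119000) = -4.859
m₂ = m₁ + Δm = 14.81 + (-4.859) = 9.951

m ≈ 9.95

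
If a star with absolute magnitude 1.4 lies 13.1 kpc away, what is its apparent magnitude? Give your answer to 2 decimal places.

m ≈ 16.99

d = 13.1 kpc = 13100 pc
m = M + 5 log₁₀ d − 5 = 1.4 + 5·4.1173 − 5 = 16.986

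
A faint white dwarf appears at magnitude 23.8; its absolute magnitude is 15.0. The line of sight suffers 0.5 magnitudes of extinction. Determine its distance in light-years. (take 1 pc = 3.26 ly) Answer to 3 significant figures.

d ≈ 1490 ly

m − M = 5 log₁₀(d/10 pc) + A  ⇒  23.8 − (15.0) − 0.5 = 5 log₁₀(d/10)
8.300 = 5 log₁₀(d/10)
log₁₀ d = (m − M − A)/5 + 1 = 2.6600
d = 10^2.6600 = 457.1 pc
= 1490 ly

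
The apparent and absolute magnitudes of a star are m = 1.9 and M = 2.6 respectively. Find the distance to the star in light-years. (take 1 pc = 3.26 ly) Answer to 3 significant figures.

d ≈ 23.6 ly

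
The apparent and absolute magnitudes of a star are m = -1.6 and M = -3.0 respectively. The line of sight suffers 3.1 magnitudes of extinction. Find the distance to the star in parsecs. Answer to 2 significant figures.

d ≈ 4.6 pc

m − M = 5 log₁₀(d/10 pc) + A  ⇒  -1.6 − (-3.0) − 3.1 = 5 log₁₀(d/10)
-1.700 = 5 log₁₀(d/10)
log₁₀ d = (m − M − A)/5 + 1 = 0.6600
d = 10^0.6600 = 4.571 pc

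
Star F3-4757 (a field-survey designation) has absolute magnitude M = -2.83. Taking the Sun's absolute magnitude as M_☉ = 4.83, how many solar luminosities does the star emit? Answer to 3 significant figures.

L/L_☉ ≈ 1160

M − M_☉ = -2.83 − 4.83 = -7.660
L/L_☉ = 10^(−0.4 (M − M_☉)) = 10^3.064 = 1159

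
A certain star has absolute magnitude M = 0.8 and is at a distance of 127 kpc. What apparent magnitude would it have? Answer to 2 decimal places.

m ≈ 21.32

d = 127 kpc = 127000 pc
m = M + 5 log₁₀ d − 5 = 0.8 + 5·5.1038 − 5 = 21.319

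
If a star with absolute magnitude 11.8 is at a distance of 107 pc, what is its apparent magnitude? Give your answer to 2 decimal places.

m = M + 5 log₁₀ d − 5 = 11.8 + 5·2.0294 − 5 = 16.947

m ≈ 16.95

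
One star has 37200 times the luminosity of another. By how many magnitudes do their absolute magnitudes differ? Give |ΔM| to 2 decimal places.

|ΔM| ≈ 11.43

Pogson: ΔM = −2.5 log₁₀(ratio) = −2.5 log₁₀(37200) = −2.5 × 4.5705 = -11.426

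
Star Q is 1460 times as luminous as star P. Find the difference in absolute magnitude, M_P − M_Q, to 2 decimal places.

M_P − M_Q ≈ 7.91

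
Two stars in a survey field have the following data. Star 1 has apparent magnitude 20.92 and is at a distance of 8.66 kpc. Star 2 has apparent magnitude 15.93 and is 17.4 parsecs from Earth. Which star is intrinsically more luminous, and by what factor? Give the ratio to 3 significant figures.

Star 1 is more luminous, by a factor of 2500.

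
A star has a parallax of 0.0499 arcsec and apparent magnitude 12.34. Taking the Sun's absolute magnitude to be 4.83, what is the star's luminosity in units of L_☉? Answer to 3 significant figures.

L/L_☉ ≈ 3.98×10^-3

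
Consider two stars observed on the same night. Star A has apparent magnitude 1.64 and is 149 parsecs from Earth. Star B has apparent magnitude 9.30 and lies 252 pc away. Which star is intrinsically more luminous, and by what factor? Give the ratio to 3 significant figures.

Star A: M = m − 5 log₁₀ d + 5 = 1.64 − 5·2.1732 + 5 = -4.226
Star B: M = m − 5 log₁₀ d + 5 = 9.30 − 5·2.4014 + 5 = 2.293
ΔM = M_A − M_B = -4.226 − (2.293) = -6.519; smaller M is more luminous → Star A.
L ratio = 10^(0.4 |ΔM|) = 10^2.608 = 405.1

Star A is more luminous, by a factor of 405.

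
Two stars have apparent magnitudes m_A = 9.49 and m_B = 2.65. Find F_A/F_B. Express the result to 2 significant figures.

F_A/F_B ≈ 1.8×10^-3

Magnitude difference = 6.84
Flux ratio = 10^(−0.4 Δm) = 10^(−0.4 × 6.84) = 10^-2.736 = 1.837×10^-3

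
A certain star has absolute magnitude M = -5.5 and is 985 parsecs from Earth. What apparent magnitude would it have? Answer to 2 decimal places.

m ≈ 4.47

m = M + 5 log₁₀ d − 5 = -5.5 + 5·2.9934 − 5 = 4.467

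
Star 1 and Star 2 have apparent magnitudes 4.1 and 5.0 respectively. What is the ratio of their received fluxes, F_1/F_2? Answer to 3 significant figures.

Δm = 4.1 − (5.0) = -0.9
Flux ratio = 10^(−0.4 Δm) = 10^(−0.4 × -0.9) = 10^0.360 = 2.291

F_1/F_2 ≈ 2.29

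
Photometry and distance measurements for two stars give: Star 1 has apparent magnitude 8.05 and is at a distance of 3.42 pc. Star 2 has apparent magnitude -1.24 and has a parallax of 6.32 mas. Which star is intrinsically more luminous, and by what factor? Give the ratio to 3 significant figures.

Star 1: M = m − 5 log₁₀ d + 5 = 8.05 − 5·0.5340 + 5 = 10.380
Star 2: p = 6.32 mas = 6.32×10^-3″ → d = 1/p = 158.2 pc
Star 2: M = m − 5 log₁₀ d + 5 = -1.24 − 5·2.1993 + 5 = -7.236
ΔM = M_1 − M_2 = 10.380 − (-7.236) = 17.616; smaller M is more luminous → Star 2.
L ratio = 10^(0.4 |ΔM|) = 10^7.047 = 1.113×10^7

Star 2 is more luminous, by a factor of 1.11×10^7.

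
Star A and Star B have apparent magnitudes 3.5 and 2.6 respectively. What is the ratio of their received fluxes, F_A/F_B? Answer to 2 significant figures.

Δm = 3.5 − (2.6) = 0.9
Flux ratio = 10^(−0.4 Δm) = 10^(−0.4 × 0.9) = 10^-0.360 = 0.4365

F_A/F_B ≈ 0.44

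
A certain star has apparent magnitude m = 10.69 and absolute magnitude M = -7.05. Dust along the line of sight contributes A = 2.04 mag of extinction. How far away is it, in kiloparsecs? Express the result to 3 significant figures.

m − M = 5 log₁₀(d/10 pc) + A  ⇒  10.69 − (-7.05) − 2.04 = 5 log₁₀(d/10)
15.700 = 5 log₁₀(d/10)
log₁₀ d = (m − M − A)/5 + 1 = 4.1400
d = 10^4.1400 = 13800 pc
= 13.80 kpc

d ≈ 13.8 kpc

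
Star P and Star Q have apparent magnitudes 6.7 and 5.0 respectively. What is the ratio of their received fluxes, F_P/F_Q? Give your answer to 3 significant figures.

Magnitude difference = 1.7
Flux ratio = 10^(−0.4 Δm) = 10^(−0.4 × 1.7) = 10^-0.680 = 0.2089

F_P/F_Q ≈ 0.209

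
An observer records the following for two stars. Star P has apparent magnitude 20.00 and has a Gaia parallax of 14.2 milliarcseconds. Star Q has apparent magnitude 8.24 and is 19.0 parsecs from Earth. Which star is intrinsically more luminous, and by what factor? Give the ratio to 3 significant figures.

Star P: p = 14.2 mas = 0.0142″ → d = 1/p = 70.42 pc
Star P: M = m − 5 log₁₀ d + 5 = 20.00 − 5·1.8477 + 5 = 15.761
Star Q: M = m − 5 log₁₀ d + 5 = 8.24 − 5·1.2788 + 5 = 6.846
ΔM = M_P − M_Q = 15.761 − (6.846) = 8.915; smaller M is more luminous → Star Q.
L ratio = 10^(0.4 |ΔM|) = 10^3.566 = 3682

Star Q is more luminous, by a factor of 3680.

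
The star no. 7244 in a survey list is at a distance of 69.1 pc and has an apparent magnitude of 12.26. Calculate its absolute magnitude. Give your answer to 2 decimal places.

5 log₁₀(d/10 pc) = 5 log₁₀(69.10) − 5 = 4.197
M = m − 5 log₁₀(d/10) = 12.26 − 4.197 = 8.063

M ≈ 8.06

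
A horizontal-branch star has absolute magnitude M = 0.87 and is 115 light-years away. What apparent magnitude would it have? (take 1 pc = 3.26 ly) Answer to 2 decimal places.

m ≈ 3.61

d = 115 ly / 3.26 = 35.28 pc
m = M + 5 log₁₀ d − 5 = 0.87 + 5·1.5475 − 5 = 3.607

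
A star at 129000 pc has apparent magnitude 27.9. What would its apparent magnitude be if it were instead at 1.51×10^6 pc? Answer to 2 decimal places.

m ≈ 33.24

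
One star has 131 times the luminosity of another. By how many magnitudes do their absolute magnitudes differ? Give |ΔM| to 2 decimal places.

|ΔM| ≈ 5.29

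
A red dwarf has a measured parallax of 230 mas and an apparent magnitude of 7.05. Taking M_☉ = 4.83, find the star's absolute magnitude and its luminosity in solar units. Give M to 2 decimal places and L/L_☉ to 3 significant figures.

d = 1/p = 1000/230 mas = 4.348 pc
M = m − 5 log₁₀ d + 5 = 7.05 − 5·0.6383 + 5 = 8.859
M − M_☉ = 8.859 − 4.83 = 4.029
L/L_☉ = 10^(−0.4 × 4.029) = 0.02446

M ≈ 8.86; L/L_☉ ≈ 0.0245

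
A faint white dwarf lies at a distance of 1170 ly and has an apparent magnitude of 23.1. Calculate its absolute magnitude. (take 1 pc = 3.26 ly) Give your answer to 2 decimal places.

M ≈ 15.33

d = 1170 ly / 3.26 = 358.9 pc
5 log₁₀(d/10 pc) = 5 log₁₀(358.9) − 5 = 7.775
M = m − 5 log₁₀(d/10) = 23.1 − 7.775 = 15.325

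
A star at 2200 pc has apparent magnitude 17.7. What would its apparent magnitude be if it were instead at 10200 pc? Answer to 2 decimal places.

m ≈ 21.03

Flux ∝ 1/d², so Δm = 5 log₁₀(d₂/d₁) = 5 log₁₀(10200/2200) = 3.331
m₂ = m₁ + Δm = 17.7 + (3.331) = 21.031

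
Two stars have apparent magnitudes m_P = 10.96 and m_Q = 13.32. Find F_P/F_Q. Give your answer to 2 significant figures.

Δm = 10.96 − (13.32) = -2.36
Flux ratio = 10^(−0.4 Δm) = 10^(−0.4 × -2.36) = 10^0.944 = 8.790

F_P/F_Q ≈ 8.8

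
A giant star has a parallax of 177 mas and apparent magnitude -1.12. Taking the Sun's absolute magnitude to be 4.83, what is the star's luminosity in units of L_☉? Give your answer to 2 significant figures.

L/L_☉ ≈ 77

d = 1/p = 1000/177 mas = 5.650 pc
M = m − 5 log₁₀ d + 5 = -1.12 − 5·0.7520 + 5 = 0.120
M − M_☉ = 0.120 − 4.83 = -4.710
L/L_☉ = 10^(−0.4 × -4.710) = 76.57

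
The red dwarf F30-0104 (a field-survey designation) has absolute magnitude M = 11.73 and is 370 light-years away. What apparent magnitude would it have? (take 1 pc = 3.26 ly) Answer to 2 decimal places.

m ≈ 17.00

d = 370 ly / 3.26 = 113.5 pc
m = M + 5 log₁₀ d − 5 = 11.73 + 5·2.0550 − 5 = 17.005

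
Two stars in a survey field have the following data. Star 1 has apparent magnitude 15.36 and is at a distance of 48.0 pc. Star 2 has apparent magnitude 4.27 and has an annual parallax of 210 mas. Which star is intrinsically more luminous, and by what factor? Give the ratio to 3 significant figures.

Star 2 is more luminous, by a factor of 269.

Star 1: M = m − 5 log₁₀ d + 5 = 15.36 − 5·1.6812 + 5 = 11.954
Star 2: p = 210 mas = 0.210″ → d = 1/p = 4.762 pc
Star 2: M = m − 5 log₁₀ d + 5 = 4.27 − 5·0.6778 + 5 = 5.881
ΔM = M_1 − M_2 = 11.954 − (5.881) = 6.073; smaller M is more luminous → Star 2.
L ratio = 10^(0.4 |ΔM|) = 10^2.429 = 268.6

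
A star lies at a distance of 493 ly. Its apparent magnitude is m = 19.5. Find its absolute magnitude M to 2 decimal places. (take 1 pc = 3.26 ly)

M ≈ 13.60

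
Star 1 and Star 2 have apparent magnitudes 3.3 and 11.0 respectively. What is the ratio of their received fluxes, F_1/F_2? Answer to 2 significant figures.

Δm = 3.3 − (11.0) = -7.7
Flux ratio = 10^(−0.4 Δm) = 10^(−0.4 × -7.7) = 10^3.080 = 1202

F_1/F_2 ≈ 1200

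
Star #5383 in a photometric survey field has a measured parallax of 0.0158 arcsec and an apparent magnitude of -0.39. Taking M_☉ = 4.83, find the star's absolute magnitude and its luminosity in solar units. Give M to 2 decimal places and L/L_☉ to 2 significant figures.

M ≈ -4.40; L/L_☉ ≈ 4900

d = 1/p = 1/0.0158″ = 63.29 pc
M = m − 5 log₁₀ d + 5 = -0.39 − 5·1.8013 + 5 = -4.397
M − M_☉ = -4.397 − 4.83 = -9.227
L/L_☉ = 10^(−0.4 × -9.227) = 4906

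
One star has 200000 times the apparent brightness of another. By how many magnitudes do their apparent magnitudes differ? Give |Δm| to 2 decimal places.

Pogson: Δm = −2.5 log₁₀(ratio) = −2.5 log₁₀(200000) = −2.5 × 5.3010 = -13.253

|Δm| ≈ 13.25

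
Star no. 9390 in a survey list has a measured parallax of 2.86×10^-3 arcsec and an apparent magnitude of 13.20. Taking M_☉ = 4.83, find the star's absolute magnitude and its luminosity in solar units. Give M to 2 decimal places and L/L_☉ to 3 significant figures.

M ≈ 5.48; L/L_☉ ≈ 0.549

d = 1/p = 1/2.86×10^-3″ = 349.7 pc
M = m − 5 log₁₀ d + 5 = 13.20 − 5·2.5436 + 5 = 5.482
M − M_☉ = 5.482 − 4.83 = 0.652
L/L_☉ = 10^(−0.4 × 0.652) = 0.5486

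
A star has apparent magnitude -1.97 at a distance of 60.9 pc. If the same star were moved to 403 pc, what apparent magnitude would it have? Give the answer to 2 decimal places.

m ≈ 2.13

Flux ∝ 1/d², so Δm = 5 log₁₀(d₂/d₁) = 5 log₁₀(403/60.9) = 4.103
m₂ = m₁ + Δm = -1.97 + (4.103) = 2.133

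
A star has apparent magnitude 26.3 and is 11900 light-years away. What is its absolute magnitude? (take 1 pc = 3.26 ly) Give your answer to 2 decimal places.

M ≈ 13.49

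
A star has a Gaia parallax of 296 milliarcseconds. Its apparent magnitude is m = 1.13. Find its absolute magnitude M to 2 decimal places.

M ≈ 3.49

p = 296 mas = 0.296″ → d = 1/p = 3.378 pc
5 log₁₀(d/10 pc) = 5 log₁₀(3.378) − 5 = -2.356
M = m − 5 log₁₀(d/10) = 1.13 + 2.356 = 3.486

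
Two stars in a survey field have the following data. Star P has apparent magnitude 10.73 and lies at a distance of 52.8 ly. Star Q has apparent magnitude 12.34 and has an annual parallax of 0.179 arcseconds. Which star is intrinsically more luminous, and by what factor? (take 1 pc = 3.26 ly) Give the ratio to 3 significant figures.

Star P is more luminous, by a factor of 37.0.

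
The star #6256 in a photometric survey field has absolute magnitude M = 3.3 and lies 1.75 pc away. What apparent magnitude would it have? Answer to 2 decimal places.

m ≈ -0.48

m = M + 5 log₁₀ d − 5 = 3.3 + 5·0.2430 − 5 = -0.485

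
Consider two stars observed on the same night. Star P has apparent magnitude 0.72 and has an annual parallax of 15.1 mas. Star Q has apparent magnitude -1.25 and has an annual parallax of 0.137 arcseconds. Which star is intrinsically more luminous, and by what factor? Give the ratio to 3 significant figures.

Star P: p = 15.1 mas = 0.0151″ → d = 1/p = 66.23 pc
Star P: M = m − 5 log₁₀ d + 5 = 0.72 − 5·1.8210 + 5 = -3.385
Star Q: d = 1/p = 1/0.137″ = 7.299 pc
Star Q: M = m − 5 log₁₀ d + 5 = -1.25 − 5·0.8633 + 5 = -0.566
ΔM = M_P − M_Q = -3.385 − (-0.566) = -2.819; smaller M is more luminous → Star P.
L ratio = 10^(0.4 |ΔM|) = 10^1.127 = 13.41

Star P is more luminous, by a factor of 13.4.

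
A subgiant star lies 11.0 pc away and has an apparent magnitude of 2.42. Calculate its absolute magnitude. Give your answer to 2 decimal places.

M ≈ 2.21

5 log₁₀(d/10 pc) = 5 log₁₀(11.00) − 5 = 0.207
M = m − 5 log₁₀(d/10) = 2.42 − 0.207 = 2.213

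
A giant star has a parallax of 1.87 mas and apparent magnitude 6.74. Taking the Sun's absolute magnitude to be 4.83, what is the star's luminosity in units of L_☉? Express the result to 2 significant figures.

L/L_☉ ≈ 490

d = 1/p = 1000/1.87 mas = 534.8 pc
M = m − 5 log₁₀ d + 5 = 6.74 − 5·2.7282 + 5 = -1.901
M − M_☉ = -1.901 − 4.83 = -6.731
L/L_☉ = 10^(−0.4 × -6.731) = 492.4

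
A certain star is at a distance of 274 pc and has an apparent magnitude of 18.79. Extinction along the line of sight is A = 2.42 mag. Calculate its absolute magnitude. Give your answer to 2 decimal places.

M ≈ 9.18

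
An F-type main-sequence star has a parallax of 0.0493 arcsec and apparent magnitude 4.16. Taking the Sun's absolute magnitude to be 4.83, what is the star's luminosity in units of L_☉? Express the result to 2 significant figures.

L/L_☉ ≈ 7.6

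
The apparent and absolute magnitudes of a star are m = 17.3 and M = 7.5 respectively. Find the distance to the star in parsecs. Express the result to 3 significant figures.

μ = m − M = 9.800
m − M = 5 log₁₀ d − 5
log₁₀ d = (m − M)/5 + 1 = 2.9600
d = 10^2.9600 = 912.0 pc

d ≈ 912 pc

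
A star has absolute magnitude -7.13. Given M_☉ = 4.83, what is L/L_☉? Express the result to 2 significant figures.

M − M_☉ = -7.13 − 4.83 = -11.960
L/L_☉ = 10^(−0.4 (M − M_☉)) = 10^4.784 = 60810

L/L_☉ ≈ 61000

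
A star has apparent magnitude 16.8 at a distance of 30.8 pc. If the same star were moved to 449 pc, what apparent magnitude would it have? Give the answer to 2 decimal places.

Flux ∝ 1/d², so Δm = 5 log₁₀(d₂/d₁) = 5 log₁₀(449/30.8) = 5.818
m₂ = m₁ + Δm = 16.8 + (5.818) = 22.618

m ≈ 22.62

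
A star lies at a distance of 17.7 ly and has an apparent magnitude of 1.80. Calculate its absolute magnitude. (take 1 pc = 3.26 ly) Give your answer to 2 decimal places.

M ≈ 3.13

d = 17.7 ly / 3.26 = 5.429 pc
5 log₁₀(d/10 pc) = 5 log₁₀(5.429) − 5 = -1.326
M = m − 5 log₁₀(d/10) = 1.80 + 1.326 = 3.126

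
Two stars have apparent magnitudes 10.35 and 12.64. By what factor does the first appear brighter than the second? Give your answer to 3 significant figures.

8.24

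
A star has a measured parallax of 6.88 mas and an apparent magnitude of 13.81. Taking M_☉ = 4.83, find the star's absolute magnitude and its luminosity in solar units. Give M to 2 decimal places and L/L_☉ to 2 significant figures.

M ≈ 8.00; L/L_☉ ≈ 0.054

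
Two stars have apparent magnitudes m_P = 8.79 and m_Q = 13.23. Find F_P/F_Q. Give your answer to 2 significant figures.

F_P/F_Q ≈ 60

Δm = 8.79 − (13.23) = -4.44
Flux ratio = 10^(−0.4 Δm) = 10^(−0.4 × -4.44) = 10^1.776 = 59.70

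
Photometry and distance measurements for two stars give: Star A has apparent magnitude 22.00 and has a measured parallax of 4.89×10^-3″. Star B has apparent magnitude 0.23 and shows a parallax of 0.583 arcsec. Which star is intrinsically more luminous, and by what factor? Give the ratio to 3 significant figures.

Star A: d = 1/p = 1/4.89×10^-3″ = 204.5 pc
Star A: M = m − 5 log₁₀ d + 5 = 22.00 − 5·2.3107 + 5 = 15.447
Star B: d = 1/p = 1/0.583″ = 1.715 pc
Star B: M = m − 5 log₁₀ d + 5 = 0.23 − 5·0.2343 + 5 = 4.058
ΔM = M_A − M_B = 15.447 − (4.058) = 11.388; smaller M is more luminous → Star B.
L ratio = 10^(0.4 |ΔM|) = 10^4.555 = 35920

Star B is more luminous, by a factor of 35900.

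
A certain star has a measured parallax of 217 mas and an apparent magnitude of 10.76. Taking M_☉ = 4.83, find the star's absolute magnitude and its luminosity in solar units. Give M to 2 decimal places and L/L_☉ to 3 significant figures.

d = 1/p = 1000/217 mas = 4.608 pc
M = m − 5 log₁₀ d + 5 = 10.76 − 5·0.6635 + 5 = 12.442
M − M_☉ = 12.442 − 4.83 = 7.612
L/L_☉ = 10^(−0.4 × 7.612) = 9.017×10^-4

M ≈ 12.44; L/L_☉ ≈ 9.02×10^-4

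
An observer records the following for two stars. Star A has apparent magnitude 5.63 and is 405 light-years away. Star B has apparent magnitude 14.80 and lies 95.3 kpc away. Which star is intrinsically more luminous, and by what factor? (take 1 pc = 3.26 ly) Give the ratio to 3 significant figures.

Star A: d = 405 ly / 3.26 = 124.2 pc
Star A: M = m − 5 log₁₀ d + 5 = 5.63 − 5·2.0942 + 5 = 0.159
Star B: d = 95.3 kpc = 95300 pc
Star B: M = m − 5 log₁₀ d + 5 = 14.80 − 5·4.9791 + 5 = -5.095
ΔM = M_A − M_B = 0.159 − (-5.095) = 5.254; smaller M is more luminous → Star B.
L ratio = 10^(0.4 |ΔM|) = 10^2.102 = 126.4

Star B is more luminous, by a factor of 126.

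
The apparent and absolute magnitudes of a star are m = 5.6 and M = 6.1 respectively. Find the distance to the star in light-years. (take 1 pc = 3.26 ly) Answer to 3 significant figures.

d ≈ 25.9 ly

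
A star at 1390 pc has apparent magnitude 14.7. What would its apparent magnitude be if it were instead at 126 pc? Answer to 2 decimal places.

m ≈ 9.49

Flux ∝ 1/d², so Δm = 5 log₁₀(d₂/d₁) = 5 log₁₀(126/1390) = -5.213
m₂ = m₁ + Δm = 14.7 + (-5.213) = 9.487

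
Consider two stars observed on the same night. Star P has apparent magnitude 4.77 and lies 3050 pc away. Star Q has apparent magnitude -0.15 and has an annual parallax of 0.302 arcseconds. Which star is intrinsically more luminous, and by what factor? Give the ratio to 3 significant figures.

Star P: M = m − 5 log₁₀ d + 5 = 4.77 − 5·3.4843 + 5 = -7.651
Star Q: d = 1/p = 1/0.302″ = 3.311 pc
Star Q: M = m − 5 log₁₀ d + 5 = -0.15 − 5·0.5200 + 5 = 2.250
ΔM = M_P − M_Q = -7.651 − (2.250) = -9.902; smaller M is more luminous → Star P.
L ratio = 10^(0.4 |ΔM|) = 10^3.961 = 9133

Star P is more luminous, by a factor of 9130.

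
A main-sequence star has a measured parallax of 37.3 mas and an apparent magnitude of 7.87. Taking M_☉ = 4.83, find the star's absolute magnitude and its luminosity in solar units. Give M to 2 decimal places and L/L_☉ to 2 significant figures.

d = 1/p = 1000/37.3 mas = 26.81 pc
M = m − 5 log₁₀ d + 5 = 7.87 − 5·1.4283 + 5 = 5.729
M − M_☉ = 5.729 − 4.83 = 0.899
L/L_☉ = 10^(−0.4 × 0.899) = 0.4371

M ≈ 5.73; L/L_☉ ≈ 0.44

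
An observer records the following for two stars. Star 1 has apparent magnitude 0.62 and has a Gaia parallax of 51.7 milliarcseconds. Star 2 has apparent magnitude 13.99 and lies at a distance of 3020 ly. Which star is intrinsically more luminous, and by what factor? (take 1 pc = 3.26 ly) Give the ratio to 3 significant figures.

Star 1 is more luminous, by a factor of 97.1.

Star 1: p = 51.7 mas = 0.0517″ → d = 1/p = 19.34 pc
Star 1: M = m − 5 log₁₀ d + 5 = 0.62 − 5·1.2865 + 5 = -0.813
Star 2: d = 3020 ly / 3.26 = 926.4 pc
Star 2: M = m − 5 log₁₀ d + 5 = 13.99 − 5·2.9668 + 5 = 4.156
ΔM = M_1 − M_2 = -0.813 − (4.156) = -4.969; smaller M is more luminous → Star 1.
L ratio = 10^(0.4 |ΔM|) = 10^1.987 = 97.15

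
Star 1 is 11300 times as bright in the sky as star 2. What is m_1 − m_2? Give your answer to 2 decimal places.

m_1 − m_2 ≈ -10.13

Pogson: Δm = −2.5 log₁₀(ratio) = −2.5 log₁₀(11300) = −2.5 × 4.0531 = -10.133
Star 1 is brighter, so it has the smaller magnitude: the difference is negative.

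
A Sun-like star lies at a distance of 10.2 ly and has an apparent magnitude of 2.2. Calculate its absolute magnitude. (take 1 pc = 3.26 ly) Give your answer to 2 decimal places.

M ≈ 4.72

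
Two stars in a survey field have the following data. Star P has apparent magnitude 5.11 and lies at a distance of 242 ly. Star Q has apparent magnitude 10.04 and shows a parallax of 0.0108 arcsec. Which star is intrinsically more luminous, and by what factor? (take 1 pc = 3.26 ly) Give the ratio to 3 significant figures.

Star P is more luminous, by a factor of 60.3.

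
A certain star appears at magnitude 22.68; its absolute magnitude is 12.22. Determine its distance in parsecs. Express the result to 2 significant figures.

d ≈ 1200 pc

Distance modulus: m − M = 22.68 − (12.22) = 10.460
m − M = 5 log₁₀ d − 5
log₁₀ d = (m − M)/5 + 1 = 3.0920
d = 10^3.0920 = 1236 pc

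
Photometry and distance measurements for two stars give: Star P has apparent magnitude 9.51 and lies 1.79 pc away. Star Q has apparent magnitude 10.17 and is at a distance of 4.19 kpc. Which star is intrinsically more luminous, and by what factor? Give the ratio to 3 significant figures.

Star P: M = m − 5 log₁₀ d + 5 = 9.51 − 5·0.2529 + 5 = 13.246
Star Q: d = 4.19 kpc = 4190 pc
Star Q: M = m − 5 log₁₀ d + 5 = 10.17 − 5·3.6222 + 5 = -2.941
ΔM = M_P − M_Q = 13.246 − (-2.941) = 16.187; smaller M is more luminous → Star Q.
L ratio = 10^(0.4 |ΔM|) = 10^6.475 = 2.983×10^6

Star Q is more luminous, by a factor of 2.98×10^6.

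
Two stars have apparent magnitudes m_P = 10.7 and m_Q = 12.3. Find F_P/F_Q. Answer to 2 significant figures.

F_P/F_Q ≈ 4.4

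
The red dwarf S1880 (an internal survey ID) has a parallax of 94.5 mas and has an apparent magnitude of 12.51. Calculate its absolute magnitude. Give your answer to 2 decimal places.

p = 94.5 mas = 0.0945″ → d = 1/p = 10.58 pc
5 log₁₀(d/10 pc) = 5 log₁₀(10.58) − 5 = 0.123
M = m − 5 log₁₀(d/10) = 12.51 − 0.123 = 12.387

M ≈ 12.39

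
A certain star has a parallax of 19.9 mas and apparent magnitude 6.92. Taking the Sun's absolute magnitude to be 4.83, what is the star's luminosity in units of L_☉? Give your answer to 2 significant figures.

d = 1/p = 1000/19.9 mas = 50.25 pc
M = m − 5 log₁₀ d + 5 = 6.92 − 5·1.7011 + 5 = 3.414
M − M_☉ = 3.414 − 4.83 = -1.416
L/L_☉ = 10^(−0.4 × -1.416) = 3.684

L/L_☉ ≈ 3.7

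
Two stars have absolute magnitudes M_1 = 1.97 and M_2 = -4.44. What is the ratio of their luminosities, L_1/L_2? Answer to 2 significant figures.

ΔM = M_1 − M_2 = 6.41
L_1/L_2 = 10^(−0.4 ΔM) = 10^-2.564 = 2.729×10^-3

L_1/L_2 ≈ 2.7×10^-3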